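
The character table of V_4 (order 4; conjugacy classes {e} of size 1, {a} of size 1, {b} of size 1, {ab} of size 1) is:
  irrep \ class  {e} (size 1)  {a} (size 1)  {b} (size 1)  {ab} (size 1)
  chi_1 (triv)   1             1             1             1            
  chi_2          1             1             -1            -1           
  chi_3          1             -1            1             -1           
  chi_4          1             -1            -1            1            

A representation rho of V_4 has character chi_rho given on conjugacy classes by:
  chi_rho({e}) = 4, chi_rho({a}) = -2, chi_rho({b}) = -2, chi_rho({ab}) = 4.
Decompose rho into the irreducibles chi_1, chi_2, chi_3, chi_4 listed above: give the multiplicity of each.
Multiplicities: chi_1: 1, chi_2: 0, chi_3: 0, chi_4: 3.

Justification: Use <chi_rho, chi> = (1/|G|) sum_C |C| * chi_rho(C) * conj(chi(C)) with |G| = 4 for each irreducible chi in the table:
  <chi_rho, chi_1> = (1/4)[1*(4)*conj(1) + 1*(-2)*conj(1) + 1*(-2)*conj(1) + 1*(4)*conj(1)]
      = (1/4)[(4) + (-2) + (-2) + (4)] = 4/4 = 1
  <chi_rho, chi_2> = (1/4)[1*(4)*conj(1) + 1*(-2)*conj(1) + 1*(-2)*conj(-1) + 1*(4)*conj(-1)]
      = (1/4)[(4) + (-2) + (2) + (-4)] = 0/4 = 0
  <chi_rho, chi_3> = (1/4)[1*(4)*conj(1) + 1*(-2)*conj(-1) + 1*(-2)*conj(1) + 1*(4)*conj(-1)]
      = (1/4)[(4) + (2) + (-2) + (-4)] = 0/4 = 0
  <chi_rho, chi_4> = (1/4)[1*(4)*conj(1) + 1*(-2)*conj(-1) + 1*(-2)*conj(-1) + 1*(4)*conj(1)]
      = (1/4)[(4) + (2) + (2) + (4)] = 12/4 = 3
Dimension check: dim(rho) = sum (mult * dim) = 1*1 + 0*1 + 0*1 + 3*1 = 4 = chi_rho(e) = 4.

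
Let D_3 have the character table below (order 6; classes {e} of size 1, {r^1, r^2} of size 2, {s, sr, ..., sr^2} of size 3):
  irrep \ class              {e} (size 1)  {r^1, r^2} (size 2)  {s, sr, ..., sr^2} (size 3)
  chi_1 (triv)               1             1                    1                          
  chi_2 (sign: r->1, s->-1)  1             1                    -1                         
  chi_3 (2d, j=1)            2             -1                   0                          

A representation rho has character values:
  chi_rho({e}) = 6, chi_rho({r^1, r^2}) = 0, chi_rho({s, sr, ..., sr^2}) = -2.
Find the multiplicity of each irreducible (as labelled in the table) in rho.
Multiplicities: chi_1: 0, chi_2: 2, chi_3: 2.

Working: Use <chi_rho, chi> = (1/|G|) sum_C |C| * chi_rho(C) * conj(chi(C)) with |G| = 6 for each irreducible chi in the table:
  <chi_rho, chi_1> = (1/6)[1*(6)*conj(1) + 2*(0)*conj(1) + 3*(-2)*conj(1)]
      = (1/6)[(6) + (0) + (-6)] = 0/6 = 0
  <chi_rho, chi_2> = (1/6)[1*(6)*conj(1) + 2*(0)*conj(1) + 3*(-2)*conj(-1)]
      = (1/6)[(6) + (0) + (6)] = 12/6 = 2
  <chi_rho, chi_3> = (1/6)[1*(6)*conj(2) + 2*(0)*conj(-1) + 3*(-2)*conj(0)]
      = (1/6)[(12) + (0) + (0)] = 12/6 = 2
Dimension check: dim(rho) = sum (mult * dim) = 0*1 + 2*1 + 2*2 = 6 = chi_rho(e) = 6.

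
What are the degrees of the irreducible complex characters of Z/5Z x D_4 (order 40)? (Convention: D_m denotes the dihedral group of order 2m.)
Dimensions: 1, 1, 1, 1, 1, 1, 1, 1, 1, 1, 1, 1, 1, 1, 1, 1, 1, 1, 1, 1, 2, 2, 2, 2, 2

Why: There are 25 irreducibles (= number of conjugacy classes). Their dimensions d_i satisfy sum d_i^2 = |G| = 40: 1 + 1 + 1 + 1 + 1 + 1 + 1 + 1 + 1 + 1 + 1 + 1 + 1 + 1 + 1 + 1 + 1 + 1 + 1 + 1 + 4 + 4 + 4 + 4 + 4 = 40. (For the product with Z/5Z: each of the 5 1-dim characters of Z/5Z tensors with each irrep of D_4, giving 5 copies of each D_4-dimension.)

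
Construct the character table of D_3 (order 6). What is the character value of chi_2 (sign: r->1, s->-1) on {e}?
Conjugacy classes: {e} of size 1, {r^1, r^2} of size 2, {s, sr, ..., sr^2} of size 3.
Character table:
  irrep \ class              {e} (size 1)  {r^1, r^2} (size 2)  {s, sr, ..., sr^2} (size 3)
  chi_1 (triv)               1             1                    1                          
  chi_2 (sign: r->1, s->-1)  1             1                    -1                         
  chi_3 (2d, j=1)            2             -1                   0                          

Spot check: chi_2 (sign: r->1, s->-1) on {e} = 1.

Reasoning: D_3 has order 2*3 = 6 with 3 conjugacy classes, hence 3 irreducibles. Sum of squared dims 1 + 1 + 4 = 6 = |G|. Linear characters come from the abelianisation; the 2-dimensional irreps have character r^k -> 2*cos(2*pi*j*k/3), reflections -> 0.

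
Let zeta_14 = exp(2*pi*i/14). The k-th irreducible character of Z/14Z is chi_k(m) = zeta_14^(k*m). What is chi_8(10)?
chi_8(10) = zeta_14^80 = exp(-4*I*pi/7)

Working: chi_8(10) = zeta_14^(8*10) = zeta_14^80. Since zeta_14^14 = 1, this equals zeta_14^10 = exp(2*pi*i*10/14) = exp(-4*I*pi/7).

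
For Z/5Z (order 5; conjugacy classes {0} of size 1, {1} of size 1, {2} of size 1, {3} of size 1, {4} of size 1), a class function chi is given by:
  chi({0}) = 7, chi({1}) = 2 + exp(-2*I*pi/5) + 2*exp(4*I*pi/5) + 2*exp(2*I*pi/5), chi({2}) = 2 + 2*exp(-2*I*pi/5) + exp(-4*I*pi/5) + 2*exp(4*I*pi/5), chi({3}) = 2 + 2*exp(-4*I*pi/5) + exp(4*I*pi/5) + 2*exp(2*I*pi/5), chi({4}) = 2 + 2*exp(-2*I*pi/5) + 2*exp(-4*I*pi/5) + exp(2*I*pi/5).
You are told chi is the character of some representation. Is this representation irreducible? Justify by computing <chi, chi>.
Not irreducible (reducible): <chi, chi> = 13 > 1.

Proof sketch: <chi, chi> = (1/|G|) sum_C |C| * |chi(C)|^2 = (1/5)[1*|7|^2 + 1*|2 + exp(-2*I*pi/5) + 2*exp(4*I*pi/5) + 2*exp(2*I*pi/5)|^2 + 1*|2 + 2*exp(-2*I*pi/5) + exp(-4*I*pi/5) + 2*exp(4*I*pi/5)|^2 + 1*|2 + 2*exp(-4*I*pi/5) + exp(4*I*pi/5) + 2*exp(2*I*pi/5)|^2 + 1*|2 + 2*exp(-2*I*pi/5) + 2*exp(-4*I*pi/5) + exp(2*I*pi/5)|^2]
  = (1/5)[(49) + (13 + 10*exp(-2*I*pi/5) + 8*exp(-4*I*pi/5) + 8*exp(4*I*pi/5) + 10*exp(2*I*pi/5)) + (13 + 8*exp(-2*I*pi/5) + 10*exp(-4*I*pi/5) + 10*exp(4*I*pi/5) + 8*exp(2*I*pi/5)) + (13 + 8*exp(-2*I*pi/5) + 10*exp(-4*I*pi/5) + 10*exp(4*I*pi/5) + 8*exp(2*I*pi/5)) + (13 + 10*exp(-2*I*pi/5) + 8*exp(-4*I*pi/5) + 8*exp(4*I*pi/5) + 10*exp(2*I*pi/5))] = 65/5 = 13.
(Exp terms are combined using exp(i*s)*conj(exp(i*t)) = exp(i*(s-t)), and sums of them are collapsed using the identity that for every m > 1 the m distinct m-th roots of unity sum to 0, e.g. 1 + exp(2*I*pi/3) + exp(-2*I*pi/3) = 0.)
A character is irreducible iff <chi, chi> = 1, so this representation is reducible.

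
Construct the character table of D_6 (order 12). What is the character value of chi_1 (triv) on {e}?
Conjugacy classes: {e} of size 1, {r^3} of size 1, {r^1, r^5} of size 2, {r^2, r^4} of size 2, {s, sr^2, ...} of size 3, {sr, sr^3, ...} of size 3.
Character table:
  irrep \ class              {e} (size 1)  {r^3} (size 1)  {r^1, r^5} (size 2)  {r^2, r^4} (size 2)  {s, sr^2, ...} (size 3)  {sr, sr^3, ...} (size 3)
  chi_1 (triv)               1             1               1                    1                    1                        1                       
  chi_2 (sign: r->1, s->-1)  1             1               1                    1                    -1                       -1                      
  chi_3 (r->-1, s->1)        1             -1              -1                   1                    1                        -1                      
  chi_4 (r->-1, s->-1)       1             -1              -1                   1                    -1                       1                       
  chi_5 (2d, j=1)            2             -2              1                    -1                   0                        0                       
  chi_6 (2d, j=2)            2             2               -1                   -1                   0                        0                       

Spot check: chi_1 (triv) on {e} = 1.

Proof sketch: D_6 has order 2*6 = 12 with 6 conjugacy classes, hence 6 irreducibles. Sum of squared dims 1 + 1 + 1 + 1 + 4 + 4 = 12 = |G|. Linear characters come from the abelianisation; the 2-dimensional irreps have character r^k -> 2*cos(2*pi*j*k/6), reflections -> 0.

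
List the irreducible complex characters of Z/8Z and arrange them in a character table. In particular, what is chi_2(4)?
Character table of Z/8Z (irreps indexed chi_0,...,chi_7 with chi_k(m) = zeta_8^(k*m), zeta_8 = exp(2*pi*i/8)):
  irrep \ class  {0} (size 1)  {1} (size 1)    {2} (size 1)  {3} (size 1)    {4} (size 1)  {5} (size 1)    {6} (size 1)  {7} (size 1)  
  chi_0          1             1               1             1               1             1               1             1             
  chi_1          1             exp(I*pi/4)     I             exp(3*I*pi/4)   -1            exp(-3*I*pi/4)  -I            exp(-I*pi/4)  
  chi_2          1             I               -1            -I              1             I               -1            -I            
  chi_3          1             exp(3*I*pi/4)   -I            exp(I*pi/4)     -1            exp(-I*pi/4)    I             exp(-3*I*pi/4)
  chi_4          1             -1              1             -1              1             -1              1             -1            
  chi_5          1             exp(-3*I*pi/4)  I             exp(-I*pi/4)    -1            exp(I*pi/4)     -I            exp(3*I*pi/4) 
  chi_6          1             -I              -1            I               1             -I              -1            I             
  chi_7          1             exp(-I*pi/4)    -I            exp(-3*I*pi/4)  -1            exp(3*I*pi/4)   I             exp(I*pi/4)   

Spot check: chi_2(4) = zeta_8^(2*4) = zeta_8^8 = 1.

Working: Z/8Z is abelian, so all 8 irreducible complex representations are 1-dimensional. They are given by chi_k(m) = zeta_8^(k*m) for k = 0,...,7. Row orthogonality: sum_m chi_k(m) conj(chi_l(m)) = 8 * [k = l].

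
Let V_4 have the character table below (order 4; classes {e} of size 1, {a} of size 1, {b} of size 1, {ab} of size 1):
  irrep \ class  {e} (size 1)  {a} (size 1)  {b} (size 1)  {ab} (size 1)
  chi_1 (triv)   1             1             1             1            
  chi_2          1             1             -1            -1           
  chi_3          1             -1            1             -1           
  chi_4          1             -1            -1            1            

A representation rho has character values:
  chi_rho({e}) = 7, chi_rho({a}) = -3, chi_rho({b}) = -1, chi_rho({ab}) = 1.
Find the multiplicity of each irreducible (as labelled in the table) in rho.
Multiplicities: chi_1: 1, chi_2: 1, chi_3: 2, chi_4: 3.

Solution. Use <chi_rho, chi> = (1/|G|) sum_C |C| * chi_rho(C) * conj(chi(C)) with |G| = 4 for each irreducible chi in the table:
  <chi_rho, chi_1> = (1/4)[1*(7)*conj(1) + 1*(-3)*conj(1) + 1*(-1)*conj(1) + 1*(1)*conj(1)]
      = (1/4)[(7) + (-3) + (-1) + (1)] = 4/4 = 1
  <chi_rho, chi_2> = (1/4)[1*(7)*conj(1) + 1*(-3)*conj(1) + 1*(-1)*conj(-1) + 1*(1)*conj(-1)]
      = (1/4)[(7) + (-3) + (1) + (-1)] = 4/4 = 1
  <chi_rho, chi_3> = (1/4)[1*(7)*conj(1) + 1*(-3)*conj(-1) + 1*(-1)*conj(1) + 1*(1)*conj(-1)]
      = (1/4)[(7) + (3) + (-1) + (-1)] = 8/4 = 2
  <chi_rho, chi_4> = (1/4)[1*(7)*conj(1) + 1*(-3)*conj(-1) + 1*(-1)*conj(-1) + 1*(1)*conj(1)]
      = (1/4)[(7) + (3) + (1) + (1)] = 12/4 = 3
Dimension check: dim(rho) = sum (mult * dim) = 1*1 + 1*1 + 2*1 + 3*1 = 7 = chi_rho(e) = 7.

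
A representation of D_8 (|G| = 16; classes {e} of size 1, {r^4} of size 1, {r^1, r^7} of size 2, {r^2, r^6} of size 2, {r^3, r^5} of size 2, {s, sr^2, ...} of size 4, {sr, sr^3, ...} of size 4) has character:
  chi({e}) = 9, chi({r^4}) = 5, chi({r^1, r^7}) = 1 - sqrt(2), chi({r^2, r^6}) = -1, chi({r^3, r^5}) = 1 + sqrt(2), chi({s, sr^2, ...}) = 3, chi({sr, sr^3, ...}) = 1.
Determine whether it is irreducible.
Not irreducible (reducible): <chi, chi> = 10 > 1.

Working: <chi, chi> = (1/|G|) sum_C |C| * |chi(C)|^2 = (1/16)[1*|9|^2 + 1*|5|^2 + 2*|1 - sqrt(2)|^2 + 2*|-1|^2 + 2*|1 + sqrt(2)|^2 + 4*|3|^2 + 4*|1|^2]
  = (1/16)[(81) + (25) + (6 - 4*sqrt(2)) + (2) + (4*sqrt(2) + 6) + (36) + (4)] = 160/16 = 10.
A character is irreducible iff <chi, chi> = 1, so this representation is reducible.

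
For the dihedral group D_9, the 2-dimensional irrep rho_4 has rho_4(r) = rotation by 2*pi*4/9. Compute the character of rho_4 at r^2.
chi_{rho_4}(r^2) = 2*cos(2*pi*4*2/9) = 2*cos(2*pi/9)

Working: rho_4(r^2) is rotation by angle 2*pi*4*2/9, whose trace is 2*cos(2*pi*4*2/9) = 2*cos(2*pi/9).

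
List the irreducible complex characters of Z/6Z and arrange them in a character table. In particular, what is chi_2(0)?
Character table of Z/6Z (irreps indexed chi_0,...,chi_5 with chi_k(m) = zeta_6^(k*m), zeta_6 = exp(2*pi*i/6)):
  irrep \ class  {0} (size 1)  {1} (size 1)    {2} (size 1)    {3} (size 1)  {4} (size 1)    {5} (size 1)  
  chi_0          1             1               1               1             1               1             
  chi_1          1             exp(I*pi/3)     exp(2*I*pi/3)   -1            exp(-2*I*pi/3)  exp(-I*pi/3)  
  chi_2          1             exp(2*I*pi/3)   exp(-2*I*pi/3)  1             exp(2*I*pi/3)   exp(-2*I*pi/3)
  chi_3          1             -1              1               -1            1               -1            
  chi_4          1             exp(-2*I*pi/3)  exp(2*I*pi/3)   1             exp(-2*I*pi/3)  exp(2*I*pi/3) 
  chi_5          1             exp(-I*pi/3)    exp(-2*I*pi/3)  -1            exp(2*I*pi/3)   exp(I*pi/3)   

Spot check: chi_2(0) = zeta_6^(2*0) = zeta_6^0 = 1.

Proof sketch: Z/6Z is abelian, so all 6 irreducible complex representations are 1-dimensional. They are given by chi_k(m) = zeta_6^(k*m) for k = 0,...,5. Row orthogonality: sum_m chi_k(m) conj(chi_l(m)) = 6 * [k = l].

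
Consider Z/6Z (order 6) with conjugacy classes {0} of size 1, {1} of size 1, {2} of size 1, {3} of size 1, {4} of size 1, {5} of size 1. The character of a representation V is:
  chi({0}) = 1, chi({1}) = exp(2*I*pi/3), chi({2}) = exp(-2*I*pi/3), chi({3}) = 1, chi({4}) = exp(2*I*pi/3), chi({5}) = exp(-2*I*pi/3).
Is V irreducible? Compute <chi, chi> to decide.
Irreducible: <chi, chi> = 1.

Explanation: <chi, chi> = (1/|G|) sum_C |C| * |chi(C)|^2 = (1/6)[1*|1|^2 + 1*|exp(2*I*pi/3)|^2 + 1*|exp(-2*I*pi/3)|^2 + 1*|1|^2 + 1*|exp(2*I*pi/3)|^2 + 1*|exp(-2*I*pi/3)|^2]
  = (1/6)[(1) + (1) + (1) + (1) + (1) + (1)] = 6/6 = 1.
(Exp terms are combined using exp(i*s)*conj(exp(i*t)) = exp(i*(s-t)), and sums of them are collapsed using the identity that for every m > 1 the m distinct m-th roots of unity sum to 0, e.g. 1 + exp(2*I*pi/3) + exp(-2*I*pi/3) = 0.)
A character is irreducible iff <chi, chi> = 1, so this representation is irreducible.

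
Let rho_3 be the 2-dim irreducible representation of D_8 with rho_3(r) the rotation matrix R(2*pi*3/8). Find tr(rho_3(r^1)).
chi_{rho_3}(r^1) = 2*cos(2*pi*3*1/8) = -sqrt(2)

Reasoning: rho_3(r^1) is rotation by angle 2*pi*3*1/8, whose trace is 2*cos(2*pi*3*1/8) = -sqrt(2).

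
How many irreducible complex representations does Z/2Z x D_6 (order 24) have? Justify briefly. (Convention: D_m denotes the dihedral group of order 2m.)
12

Solution. The number of irreducible complex representations of a finite group equals its number of conjugacy classes. For a direct product, #classes(G x H) = #classes(G) * #classes(H). Z/2Z has 2 classes (abelian), D_6 has 6 classes, so 2 * 6 = 12, so Z/2Z x D_6 (order 24) has exactly 12 irreducible complex representations.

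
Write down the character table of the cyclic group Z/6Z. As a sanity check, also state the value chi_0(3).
Character table of Z/6Z (irreps indexed chi_0,...,chi_5 with chi_k(m) = zeta_6^(k*m), zeta_6 = exp(2*pi*i/6)):
  irrep \ class  {0} (size 1)  {1} (size 1)    {2} (size 1)    {3} (size 1)  {4} (size 1)    {5} (size 1)  
  chi_0          1             1               1               1             1               1             
  chi_1          1             exp(I*pi/3)     exp(2*I*pi/3)   -1            exp(-2*I*pi/3)  exp(-I*pi/3)  
  chi_2          1             exp(2*I*pi/3)   exp(-2*I*pi/3)  1             exp(2*I*pi/3)   exp(-2*I*pi/3)
  chi_3          1             -1              1               -1            1               -1            
  chi_4          1             exp(-2*I*pi/3)  exp(2*I*pi/3)   1             exp(-2*I*pi/3)  exp(2*I*pi/3) 
  chi_5          1             exp(-I*pi/3)    exp(-2*I*pi/3)  -1            exp(2*I*pi/3)   exp(I*pi/3)   

Spot check: chi_0(3) = zeta_6^(0*3) = zeta_6^0 = 1.

Derivation: Z/6Z is abelian, so all 6 irreducible complex representations are 1-dimensional. They are given by chi_k(m) = zeta_6^(k*m) for k = 0,...,5. Row orthogonality: sum_m chi_k(m) conj(chi_l(m)) = 6 * [k = l].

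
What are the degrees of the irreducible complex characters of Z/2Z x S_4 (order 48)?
Dimensions: 1, 1, 1, 1, 2, 2, 3, 3, 3, 3

Working: There are 10 irreducibles (= number of conjugacy classes). Their dimensions d_i satisfy sum d_i^2 = |G| = 48: 1 + 1 + 1 + 1 + 4 + 4 + 9 + 9 + 9 + 9 = 48. (For the product with Z/2Z: each of the 2 1-dim characters of Z/2Z tensors with each irrep of S_4, giving 2 copies of each S_4-dimension.)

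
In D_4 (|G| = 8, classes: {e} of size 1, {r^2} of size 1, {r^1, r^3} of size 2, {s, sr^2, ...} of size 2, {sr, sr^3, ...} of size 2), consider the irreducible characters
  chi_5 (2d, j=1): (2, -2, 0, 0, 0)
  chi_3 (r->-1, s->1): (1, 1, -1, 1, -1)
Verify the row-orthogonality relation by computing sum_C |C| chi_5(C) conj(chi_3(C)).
Sum = 0; so <chi_5, chi_3> = 0 (distinct irreducibles are orthogonal).

Derivation: Compute term by term over conjugacy classes (|C| * chi_5(C) * conj(chi_3(C))):
  1*(2)*conj(1) + 1*(-2)*conj(1) + 2*(0)*conj(-1) + 2*(0)*conj(1) + 2*(0)*conj(-1)
  = (2) + (-2) + (0) + (0) + (0)
  = 0.
Dividing by |G| = 8 gives 0/8 = 0, matching the row-orthogonality relation <chi_5, chi_3> = [chi_5 = chi_3].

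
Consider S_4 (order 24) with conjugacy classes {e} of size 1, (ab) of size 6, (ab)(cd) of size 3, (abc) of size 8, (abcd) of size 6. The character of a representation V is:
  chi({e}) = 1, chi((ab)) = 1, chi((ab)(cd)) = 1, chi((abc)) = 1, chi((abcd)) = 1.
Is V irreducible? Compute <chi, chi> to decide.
Irreducible: <chi, chi> = 1.

Why: <chi, chi> = (1/|G|) sum_C |C| * |chi(C)|^2 = (1/24)[1*|1|^2 + 6*|1|^2 + 3*|1|^2 + 8*|1|^2 + 6*|1|^2]
  = (1/24)[(1) + (6) + (3) + (8) + (6)] = 24/24 = 1.
A character is irreducible iff <chi, chi> = 1, so this representation is irreducible.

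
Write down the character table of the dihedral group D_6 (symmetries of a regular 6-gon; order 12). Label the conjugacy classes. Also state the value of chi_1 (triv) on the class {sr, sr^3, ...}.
Conjugacy classes: {e} of size 1, {r^3} of size 1, {r^1, r^5} of size 2, {r^2, r^4} of size 2, {s, sr^2, ...} of size 3, {sr, sr^3, ...} of size 3.
Character table:
  irrep \ class              {e} (size 1)  {r^3} (size 1)  {r^1, r^5} (size 2)  {r^2, r^4} (size 2)  {s, sr^2, ...} (size 3)  {sr, sr^3, ...} (size 3)
  chi_1 (triv)               1             1               1                    1                    1                        1                       
  chi_2 (sign: r->1, s->-1)  1             1               1                    1                    -1                       -1                      
  chi_3 (r->-1, s->1)        1             -1              -1                   1                    1                        -1                      
  chi_4 (r->-1, s->-1)       1             -1              -1                   1                    -1                       1                       
  chi_5 (2d, j=1)            2             -2              1                    -1                   0                        0                       
  chi_6 (2d, j=2)            2             2               -1                   -1                   0                        0                       

Spot check: chi_1 (triv) on {sr, sr^3, ...} = 1.

Why: D_6 has order 2*6 = 12 with 6 conjugacy classes, hence 6 irreducibles. Sum of squared dims 1 + 1 + 1 + 1 + 4 + 4 = 12 = |G|. Linear characters come from the abelianisation; the 2-dimensional irreps have character r^k -> 2*cos(2*pi*j*k/6), reflections -> 0.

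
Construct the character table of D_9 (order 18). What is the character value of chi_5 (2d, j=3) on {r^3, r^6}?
Conjugacy classes: {e} of size 1, {r^1, r^8} of size 2, {r^2, r^7} of size 2, {r^3, r^6} of size 2, {r^4, r^5} of size 2, {s, sr, ..., sr^8} of size 9.
Character table:
  irrep \ class              {e} (size 1)  {r^1, r^8} (size 2)  {r^2, r^7} (size 2)  {r^3, r^6} (size 2)  {r^4, r^5} (size 2)  {s, sr, ..., sr^8} (size 9)
  chi_1 (triv)               1             1                    1                    1                    1                    1                          
  chi_2 (sign: r->1, s->-1)  1             1                    1                    1                    1                    -1                         
  chi_3 (2d, j=1)            2             2*cos(2*pi/9)        2*cos(4*pi/9)        -1                   -2*cos(pi/9)         0                          
  chi_4 (2d, j=2)            2             2*cos(4*pi/9)        -2*cos(pi/9)         -1                   2*cos(2*pi/9)        0                          
  chi_5 (2d, j=3)            2             -1                   -1                   2                    -1                   0                          
  chi_6 (2d, j=4)            2             -2*cos(pi/9)         2*cos(2*pi/9)        -1                   2*cos(4*pi/9)        0                          

Spot check: chi_5 (2d, j=3) on {r^3, r^6} = 2.

Details: D_9 has order 2*9 = 18 with 6 conjugacy classes, hence 6 irreducibles. Sum of squared dims 1 + 1 + 4 + 4 + 4 + 4 = 18 = |G|. Linear characters come from the abelianisation; the 2-dimensional irreps have character r^k -> 2*cos(2*pi*j*k/9), reflections -> 0.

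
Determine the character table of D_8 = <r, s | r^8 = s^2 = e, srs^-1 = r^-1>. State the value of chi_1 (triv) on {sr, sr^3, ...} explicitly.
Conjugacy classes: {e} of size 1, {r^4} of size 1, {r^1, r^7} of size 2, {r^2, r^6} of size 2, {r^3, r^5} of size 2, {s, sr^2, ...} of size 4, {sr, sr^3, ...} of size 4.
Character table:
  irrep \ class              {e} (size 1)  {r^4} (size 1)  {r^1, r^7} (size 2)  {r^2, r^6} (size 2)  {r^3, r^5} (size 2)  {s, sr^2, ...} (size 4)  {sr, sr^3, ...} (size 4)
  chi_1 (triv)               1             1               1                    1                    1                    1                        1                       
  chi_2 (sign: r->1, s->-1)  1             1               1                    1                    1                    -1                       -1                      
  chi_3 (r->-1, s->1)        1             1               -1                   1                    -1                   1                        -1                      
  chi_4 (r->-1, s->-1)       1             1               -1                   1                    -1                   -1                       1                       
  chi_5 (2d, j=1)            2             -2              sqrt(2)              0                    -sqrt(2)             0                        0                       
  chi_6 (2d, j=2)            2             2               0                    -2                   0                    0                        0                       
  chi_7 (2d, j=3)            2             -2              -sqrt(2)             0                    sqrt(2)              0                        0                       

Spot check: chi_1 (triv) on {sr, sr^3, ...} = 1.

Derivation: D_8 has order 2*8 = 16 with 7 conjugacy classes, hence 7 irreducibles. Sum of squared dims 1 + 1 + 1 + 1 + 4 + 4 + 4 = 16 = |G|. Linear characters come from the abelianisation; the 2-dimensional irreps have character r^k -> 2*cos(2*pi*j*k/8), reflections -> 0.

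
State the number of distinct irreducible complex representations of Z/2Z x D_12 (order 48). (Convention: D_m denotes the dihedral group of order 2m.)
18

Explanation: The number of irreducible complex representations of a finite group equals its number of conjugacy classes. For a direct product, #classes(G x H) = #classes(G) * #classes(H). Z/2Z has 2 classes (abelian), D_12 has 9 classes, so 2 * 9 = 18, so Z/2Z x D_12 (order 48) has exactly 18 irreducible complex representations.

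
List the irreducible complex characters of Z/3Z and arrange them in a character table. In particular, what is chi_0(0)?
Character table of Z/3Z (irreps indexed chi_0,...,chi_2 with chi_k(m) = zeta_3^(k*m), zeta_3 = exp(2*pi*i/3)):
  irrep \ class  {0} (size 1)  {1} (size 1)    {2} (size 1)  
  chi_0          1             1               1             
  chi_1          1             exp(2*I*pi/3)   exp(-2*I*pi/3)
  chi_2          1             exp(-2*I*pi/3)  exp(2*I*pi/3) 

Spot check: chi_0(0) = zeta_3^(0*0) = zeta_3^0 = 1.

Working: Z/3Z is abelian, so all 3 irreducible complex representations are 1-dimensional. They are given by chi_k(m) = zeta_3^(k*m) for k = 0,...,2. Row orthogonality: sum_m chi_k(m) conj(chi_l(m)) = 3 * [k = l].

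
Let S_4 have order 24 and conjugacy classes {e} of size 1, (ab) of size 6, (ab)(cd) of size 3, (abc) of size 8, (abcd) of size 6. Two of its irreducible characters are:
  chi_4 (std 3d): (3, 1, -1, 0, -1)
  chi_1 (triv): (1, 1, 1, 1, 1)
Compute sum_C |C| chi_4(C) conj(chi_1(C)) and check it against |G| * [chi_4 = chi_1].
Sum = 0; so <chi_4, chi_1> = 0 (distinct irreducibles are orthogonal).

Working: Compute term by term over conjugacy classes (|C| * chi_4(C) * conj(chi_1(C))):
  1*(3)*conj(1) + 6*(1)*conj(1) + 3*(-1)*conj(1) + 8*(0)*conj(1) + 6*(-1)*conj(1)
  = (3) + (6) + (-3) + (0) + (-6)
  = 0.
Dividing by |G| = 24 gives 0/24 = 0, matching the row-orthogonality relation <chi_4, chi_1> = [chi_4 = chi_1].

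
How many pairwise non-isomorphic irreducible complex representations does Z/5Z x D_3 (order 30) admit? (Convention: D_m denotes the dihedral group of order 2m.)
15

Why: The number of irreducible complex representations of a finite group equals its number of conjugacy classes. For a direct product, #classes(G x H) = #classes(G) * #classes(H). Z/5Z has 5 classes (abelian), D_3 has 3 classes, so 5 * 3 = 15, so Z/5Z x D_3 (order 30) has exactly 15 irreducible complex representations.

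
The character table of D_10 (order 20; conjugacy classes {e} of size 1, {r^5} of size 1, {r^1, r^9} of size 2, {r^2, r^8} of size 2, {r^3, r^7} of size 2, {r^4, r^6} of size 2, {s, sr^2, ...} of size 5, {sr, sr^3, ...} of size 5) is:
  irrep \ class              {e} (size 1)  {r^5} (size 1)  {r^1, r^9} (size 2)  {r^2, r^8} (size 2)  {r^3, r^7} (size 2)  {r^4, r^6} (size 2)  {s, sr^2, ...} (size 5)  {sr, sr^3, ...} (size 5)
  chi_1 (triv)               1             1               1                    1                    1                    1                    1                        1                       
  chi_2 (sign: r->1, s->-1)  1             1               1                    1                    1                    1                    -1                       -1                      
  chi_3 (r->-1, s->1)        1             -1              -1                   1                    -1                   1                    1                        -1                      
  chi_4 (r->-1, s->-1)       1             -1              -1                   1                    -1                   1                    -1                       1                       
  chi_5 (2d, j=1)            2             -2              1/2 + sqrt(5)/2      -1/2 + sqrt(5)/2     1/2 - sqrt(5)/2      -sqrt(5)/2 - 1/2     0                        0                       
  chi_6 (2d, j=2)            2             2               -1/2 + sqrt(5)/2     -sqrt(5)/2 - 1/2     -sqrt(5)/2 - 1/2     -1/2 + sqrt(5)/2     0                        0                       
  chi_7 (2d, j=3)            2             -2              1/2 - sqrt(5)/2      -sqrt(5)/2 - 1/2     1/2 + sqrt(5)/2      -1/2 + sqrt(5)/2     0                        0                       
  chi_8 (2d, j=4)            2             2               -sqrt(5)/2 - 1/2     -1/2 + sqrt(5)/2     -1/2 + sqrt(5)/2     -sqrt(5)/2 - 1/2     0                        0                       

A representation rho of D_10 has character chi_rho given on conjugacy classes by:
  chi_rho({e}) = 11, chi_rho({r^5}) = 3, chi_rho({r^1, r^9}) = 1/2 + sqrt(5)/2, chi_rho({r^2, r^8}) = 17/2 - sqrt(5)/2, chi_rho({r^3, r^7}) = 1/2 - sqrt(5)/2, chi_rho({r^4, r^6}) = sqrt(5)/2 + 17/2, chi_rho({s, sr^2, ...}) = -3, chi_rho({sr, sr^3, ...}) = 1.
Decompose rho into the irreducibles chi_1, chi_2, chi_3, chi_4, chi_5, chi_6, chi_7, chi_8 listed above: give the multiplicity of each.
Multiplicities: chi_1: 2, chi_2: 3, chi_3: 1, chi_4: 3, chi_5: 0, chi_6: 1, chi_7: 0, chi_8: 0.

Explanation: Use <chi_rho, chi> = (1/|G|) sum_C |C| * chi_rho(C) * conj(chi(C)) with |G| = 20 for each irreducible chi in the table:
  <chi_rho, chi_1> = (1/20)[1*(11)*conj(1) + 1*(3)*conj(1) + 2*(1/2 + sqrt(5)/2)*conj(1) + 2*(17/2 - sqrt(5)/2)*conj(1) + 2*(1/2 - sqrt(5)/2)*conj(1) + 2*(sqrt(5)/2 + 17/2)*conj(1) + 5*(-3)*conj(1) + 5*(1)*conj(1)]
      = (1/20)[(11) + (3) + (1 + sqrt(5)) + (17 - sqrt(5)) + (1 - sqrt(5)) + (sqrt(5) + 17) + (-15) + (5)] = 40/20 = 2
  <chi_rho, chi_2> = (1/20)[1*(11)*conj(1) + 1*(3)*conj(1) + 2*(1/2 + sqrt(5)/2)*conj(1) + 2*(17/2 - sqrt(5)/2)*conj(1) + 2*(1/2 - sqrt(5)/2)*conj(1) + 2*(sqrt(5)/2 + 17/2)*conj(1) + 5*(-3)*conj(-1) + 5*(1)*conj(-1)]
      = (1/20)[(11) + (3) + (1 + sqrt(5)) + (17 - sqrt(5)) + (1 - sqrt(5)) + (sqrt(5) + 17) + (15) + (-5)] = 60/20 = 3
  <chi_rho, chi_3> = (1/20)[1*(11)*conj(1) + 1*(3)*conj(-1) + 2*(1/2 + sqrt(5)/2)*conj(-1) + 2*(17/2 - sqrt(5)/2)*conj(1) + 2*(1/2 - sqrt(5)/2)*conj(-1) + 2*(sqrt(5)/2 + 17/2)*conj(1) + 5*(-3)*conj(1) + 5*(1)*conj(-1)]
      = (1/20)[(11) + (-3) + (-sqrt(5) - 1) + (17 - sqrt(5)) + (-1 + sqrt(5)) + (sqrt(5) + 17) + (-15) + (-5)] = 20/20 = 1
  <chi_rho, chi_4> = (1/20)[1*(11)*conj(1) + 1*(3)*conj(-1) + 2*(1/2 + sqrt(5)/2)*conj(-1) + 2*(17/2 - sqrt(5)/2)*conj(1) + 2*(1/2 - sqrt(5)/2)*conj(-1) + 2*(sqrt(5)/2 + 17/2)*conj(1) + 5*(-3)*conj(-1) + 5*(1)*conj(1)]
      = (1/20)[(11) + (-3) + (-sqrt(5) - 1) + (17 - sqrt(5)) + (-1 + sqrt(5)) + (sqrt(5) + 17) + (15) + (5)] = 60/20 = 3
  <chi_rho, chi_5> = (1/20)[1*(11)*conj(2) + 1*(3)*conj(-2) + 2*(1/2 + sqrt(5)/2)*conj(1/2 + sqrt(5)/2) + 2*(17/2 - sqrt(5)/2)*conj(-1/2 + sqrt(5)/2) + 2*(1/2 - sqrt(5)/2)*conj(1/2 - sqrt(5)/2) + 2*(sqrt(5)/2 + 17/2)*conj(-sqrt(5)/2 - 1/2) + 5*(-3)*conj(0) + 5*(1)*conj(0)]
      = (1/20)[(22) + (-6) + (sqrt(5) + 3) + (-11 + 9*sqrt(5)) + (3 - sqrt(5)) + (-9*sqrt(5) - 11) + (0) + (0)] = 0/20 = 0
  <chi_rho, chi_6> = (1/20)[1*(11)*conj(2) + 1*(3)*conj(2) + 2*(1/2 + sqrt(5)/2)*conj(-1/2 + sqrt(5)/2) + 2*(17/2 - sqrt(5)/2)*conj(-sqrt(5)/2 - 1/2) + 2*(1/2 - sqrt(5)/2)*conj(-sqrt(5)/2 - 1/2) + 2*(sqrt(5)/2 + 17/2)*conj(-1/2 + sqrt(5)/2) + 5*(-3)*conj(0) + 5*(1)*conj(0)]
      = (1/20)[(22) + (6) + (2) + (-8*sqrt(5) - 6) + (2) + (-6 + 8*sqrt(5)) + (0) + (0)] = 20/20 = 1
  <chi_rho, chi_7> = (1/20)[1*(11)*conj(2) + 1*(3)*conj(-2) + 2*(1/2 + sqrt(5)/2)*conj(1/2 - sqrt(5)/2) + 2*(17/2 - sqrt(5)/2)*conj(-sqrt(5)/2 - 1/2) + 2*(1/2 - sqrt(5)/2)*conj(1/2 + sqrt(5)/2) + 2*(sqrt(5)/2 + 17/2)*conj(-1/2 + sqrt(5)/2) + 5*(-3)*conj(0) + 5*(1)*conj(0)]
      = (1/20)[(22) + (-6) + (-2) + (-8*sqrt(5) - 6) + (-2) + (-6 + 8*sqrt(5)) + (0) + (0)] = 0/20 = 0
  <chi_rho, chi_8> = (1/20)[1*(11)*conj(2) + 1*(3)*conj(2) + 2*(1/2 + sqrt(5)/2)*conj(-sqrt(5)/2 - 1/2) + 2*(17/2 - sqrt(5)/2)*conj(-1/2 + sqrt(5)/2) + 2*(1/2 - sqrt(5)/2)*conj(-1/2 + sqrt(5)/2) + 2*(sqrt(5)/2 + 17/2)*conj(-sqrt(5)/2 - 1/2) + 5*(-3)*conj(0) + 5*(1)*conj(0)]
      = (1/20)[(22) + (6) + (-3 - sqrt(5)) + (-11 + 9*sqrt(5)) + (-3 + sqrt(5)) + (-9*sqrt(5) - 11) + (0) + (0)] = 0/20 = 0
Dimension check: dim(rho) = sum (mult * dim) = 2*1 + 3*1 + 1*1 + 3*1 + 0*2 + 1*2 + 0*2 + 0*2 = 11 = chi_rho(e) = 11.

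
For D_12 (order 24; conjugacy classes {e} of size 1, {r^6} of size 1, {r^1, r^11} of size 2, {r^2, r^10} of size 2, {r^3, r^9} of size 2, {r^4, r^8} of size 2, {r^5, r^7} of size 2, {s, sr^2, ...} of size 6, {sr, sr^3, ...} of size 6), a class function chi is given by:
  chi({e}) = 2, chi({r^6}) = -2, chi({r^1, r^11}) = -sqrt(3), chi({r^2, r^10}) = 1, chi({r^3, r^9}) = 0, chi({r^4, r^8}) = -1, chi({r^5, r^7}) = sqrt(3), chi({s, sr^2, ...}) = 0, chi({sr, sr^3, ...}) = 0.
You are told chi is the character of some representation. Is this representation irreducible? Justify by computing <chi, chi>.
Irreducible: <chi, chi> = 1.

Derivation: <chi, chi> = (1/|G|) sum_C |C| * |chi(C)|^2 = (1/24)[1*|2|^2 + 1*|-2|^2 + 2*|-sqrt(3)|^2 + 2*|1|^2 + 2*|0|^2 + 2*|-1|^2 + 2*|sqrt(3)|^2 + 6*|0|^2 + 6*|0|^2]
  = (1/24)[(4) + (4) + (6) + (2) + (0) + (2) + (6) + (0) + (0)] = 24/24 = 1.
A character is irreducible iff <chi, chi> = 1, so this representation is irreducible.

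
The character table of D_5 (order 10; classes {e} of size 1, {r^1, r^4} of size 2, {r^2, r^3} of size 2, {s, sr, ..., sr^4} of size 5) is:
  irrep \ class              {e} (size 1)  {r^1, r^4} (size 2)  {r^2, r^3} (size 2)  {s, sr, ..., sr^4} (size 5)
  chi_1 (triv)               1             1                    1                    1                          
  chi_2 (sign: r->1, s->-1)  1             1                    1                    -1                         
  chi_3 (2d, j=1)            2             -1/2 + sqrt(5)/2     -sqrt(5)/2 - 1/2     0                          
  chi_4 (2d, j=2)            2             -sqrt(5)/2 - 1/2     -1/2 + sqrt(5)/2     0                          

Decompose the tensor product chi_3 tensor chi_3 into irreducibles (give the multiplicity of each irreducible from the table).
chi_3 tensor chi_3 = chi_1 + chi_2 + chi_4 (all other irreducibles have multiplicity 0).

Reasoning: The character of a tensor product is the pointwise product (chi_3 * chi_3)(C) = chi_3(C) * chi_3(C):
  {e}: (2)*(2), {r^1, r^4}: (-1/2 + sqrt(5)/2)*(-1/2 + sqrt(5)/2), {r^2, r^3}: (-sqrt(5)/2 - 1/2)*(-sqrt(5)/2 - 1/2), {s, sr, ..., sr^4}: (0)*(0)
so (chi_3 * chi_3) takes values
  {e} -> 4, {r^1, r^4} -> 3/2 - sqrt(5)/2, {r^2, r^3} -> sqrt(5)/2 + 3/2, {s, sr, ..., sr^4} -> 0.
Now take the inner product of this character with each irreducible chi from the table, <chi_3*chi_3, chi> = (1/10) sum_C |C| (chi_3*chi_3)(C) conj(chi(C)):
  <chi_3*chi_3, chi_1> = (1/10)[1*(4)*conj(1) + 2*(3/2 - sqrt(5)/2)*conj(1) + 2*(sqrt(5)/2 + 3/2)*conj(1) + 5*(0)*conj(1)]
      = (1/10)[(4) + (3 - sqrt(5)) + (sqrt(5) + 3) + (0)] = 10/10 = 1
  <chi_3*chi_3, chi_2> = (1/10)[1*(4)*conj(1) + 2*(3/2 - sqrt(5)/2)*conj(1) + 2*(sqrt(5)/2 + 3/2)*conj(1) + 5*(0)*conj(-1)]
      = (1/10)[(4) + (3 - sqrt(5)) + (sqrt(5) + 3) + (0)] = 10/10 = 1
  <chi_3*chi_3, chi_3> = (1/10)[1*(4)*conj(2) + 2*(3/2 - sqrt(5)/2)*conj(-1/2 + sqrt(5)/2) + 2*(sqrt(5)/2 + 3/2)*conj(-sqrt(5)/2 - 1/2) + 5*(0)*conj(0)]
      = (1/10)[(8) + (-4 + 2*sqrt(5)) + (-2*sqrt(5) - 4) + (0)] = 0/10 = 0
  <chi_3*chi_3, chi_4> = (1/10)[1*(4)*conj(2) + 2*(3/2 - sqrt(5)/2)*conj(-sqrt(5)/2 - 1/2) + 2*(sqrt(5)/2 + 3/2)*conj(-1/2 + sqrt(5)/2) + 5*(0)*conj(0)]
      = (1/10)[(8) + (1 - sqrt(5)) + (1 + sqrt(5)) + (0)] = 10/10 = 1
Hence the multiplicities are chi_1: 1, chi_2: 1, chi_4: 1. Dimension check: dim(chi_3)*dim(chi_3) = 2*2 = 4 and sum (mult * dim) = 1*1 + 1*1 + 1*2 = 4.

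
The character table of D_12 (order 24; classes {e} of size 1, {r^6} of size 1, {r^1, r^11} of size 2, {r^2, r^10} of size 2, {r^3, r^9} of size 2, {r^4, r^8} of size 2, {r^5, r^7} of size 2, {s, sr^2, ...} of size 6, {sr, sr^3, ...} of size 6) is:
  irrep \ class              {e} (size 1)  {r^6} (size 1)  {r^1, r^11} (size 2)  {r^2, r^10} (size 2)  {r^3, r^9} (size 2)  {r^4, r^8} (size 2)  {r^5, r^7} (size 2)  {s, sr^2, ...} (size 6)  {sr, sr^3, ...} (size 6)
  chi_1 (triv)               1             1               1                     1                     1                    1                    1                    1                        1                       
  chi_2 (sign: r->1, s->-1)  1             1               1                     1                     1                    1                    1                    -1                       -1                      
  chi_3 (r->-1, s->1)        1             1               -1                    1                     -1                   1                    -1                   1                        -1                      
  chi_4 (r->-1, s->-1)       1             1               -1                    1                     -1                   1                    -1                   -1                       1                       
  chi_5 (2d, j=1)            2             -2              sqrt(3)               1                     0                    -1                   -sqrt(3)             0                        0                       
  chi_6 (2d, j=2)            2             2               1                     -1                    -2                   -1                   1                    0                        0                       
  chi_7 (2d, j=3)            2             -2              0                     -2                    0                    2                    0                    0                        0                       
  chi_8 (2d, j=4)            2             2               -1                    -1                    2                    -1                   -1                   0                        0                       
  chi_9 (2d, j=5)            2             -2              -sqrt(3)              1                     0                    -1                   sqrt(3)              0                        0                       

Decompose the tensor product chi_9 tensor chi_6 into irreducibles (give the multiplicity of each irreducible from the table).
chi_9 tensor chi_6 = chi_7 + chi_9 (all other irreducibles have multiplicity 0).

Reasoning: The character of a tensor product is the pointwise product (chi_9 * chi_6)(C) = chi_9(C) * chi_6(C):
  {e}: (2)*(2), {r^6}: (-2)*(2), {r^1, r^11}: (-sqrt(3))*(1), {r^2, r^10}: (1)*(-1), {r^3, r^9}: (0)*(-2), {r^4, r^8}: (-1)*(-1), {r^5, r^7}: (sqrt(3))*(1), {s, sr^2, ...}: (0)*(0), {sr, sr^3, ...}: (0)*(0)
so (chi_9 * chi_6) takes values
  {e} -> 4, {r^6} -> -4, {r^1, r^11} -> -sqrt(3), {r^2, r^10} -> -1, {r^3, r^9} -> 0, {r^4, r^8} -> 1, {r^5, r^7} -> sqrt(3), {s, sr^2, ...} -> 0, {sr, sr^3, ...} -> 0.
Now take the inner product of this character with each irreducible chi from the table, <chi_9*chi_6, chi> = (1/24) sum_C |C| (chi_9*chi_6)(C) conj(chi(C)):
  <chi_9*chi_6, chi_1> = (1/24)[1*(4)*conj(1) + 1*(-4)*conj(1) + 2*(-sqrt(3))*conj(1) + 2*(-1)*conj(1) + 2*(0)*conj(1) + 2*(1)*conj(1) + 2*(sqrt(3))*conj(1) + 6*(0)*conj(1) + 6*(0)*conj(1)]
      = (1/24)[(4) + (-4) + (-2*sqrt(3)) + (-2) + (0) + (2) + (2*sqrt(3)) + (0) + (0)] = 0/24 = 0
  <chi_9*chi_6, chi_2> = (1/24)[1*(4)*conj(1) + 1*(-4)*conj(1) + 2*(-sqrt(3))*conj(1) + 2*(-1)*conj(1) + 2*(0)*conj(1) + 2*(1)*conj(1) + 2*(sqrt(3))*conj(1) + 6*(0)*conj(-1) + 6*(0)*conj(-1)]
      = (1/24)[(4) + (-4) + (-2*sqrt(3)) + (-2) + (0) + (2) + (2*sqrt(3)) + (0) + (0)] = 0/24 = 0
  <chi_9*chi_6, chi_3> = (1/24)[1*(4)*conj(1) + 1*(-4)*conj(1) + 2*(-sqrt(3))*conj(-1) + 2*(-1)*conj(1) + 2*(0)*conj(-1) + 2*(1)*conj(1) + 2*(sqrt(3))*conj(-1) + 6*(0)*conj(1) + 6*(0)*conj(-1)]
      = (1/24)[(4) + (-4) + (2*sqrt(3)) + (-2) + (0) + (2) + (-2*sqrt(3)) + (0) + (0)] = 0/24 = 0
  <chi_9*chi_6, chi_4> = (1/24)[1*(4)*conj(1) + 1*(-4)*conj(1) + 2*(-sqrt(3))*conj(-1) + 2*(-1)*conj(1) + 2*(0)*conj(-1) + 2*(1)*conj(1) + 2*(sqrt(3))*conj(-1) + 6*(0)*conj(-1) + 6*(0)*conj(1)]
      = (1/24)[(4) + (-4) + (2*sqrt(3)) + (-2) + (0) + (2) + (-2*sqrt(3)) + (0) + (0)] = 0/24 = 0
  <chi_9*chi_6, chi_5> = (1/24)[1*(4)*conj(2) + 1*(-4)*conj(-2) + 2*(-sqrt(3))*conj(sqrt(3)) + 2*(-1)*conj(1) + 2*(0)*conj(0) + 2*(1)*conj(-1) + 2*(sqrt(3))*conj(-sqrt(3)) + 6*(0)*conj(0) + 6*(0)*conj(0)]
      = (1/24)[(8) + (8) + (-6) + (-2) + (0) + (-2) + (-6) + (0) + (0)] = 0/24 = 0
  <chi_9*chi_6, chi_6> = (1/24)[1*(4)*conj(2) + 1*(-4)*conj(2) + 2*(-sqrt(3))*conj(1) + 2*(-1)*conj(-1) + 2*(0)*conj(-2) + 2*(1)*conj(-1) + 2*(sqrt(3))*conj(1) + 6*(0)*conj(0) + 6*(0)*conj(0)]
      = (1/24)[(8) + (-8) + (-2*sqrt(3)) + (2) + (0) + (-2) + (2*sqrt(3)) + (0) + (0)] = 0/24 = 0
  <chi_9*chi_6, chi_7> = (1/24)[1*(4)*conj(2) + 1*(-4)*conj(-2) + 2*(-sqrt(3))*conj(0) + 2*(-1)*conj(-2) + 2*(0)*conj(0) + 2*(1)*conj(2) + 2*(sqrt(3))*conj(0) + 6*(0)*conj(0) + 6*(0)*conj(0)]
      = (1/24)[(8) + (8) + (0) + (4) + (0) + (4) + (0) + (0) + (0)] = 24/24 = 1
  <chi_9*chi_6, chi_8> = (1/24)[1*(4)*conj(2) + 1*(-4)*conj(2) + 2*(-sqrt(3))*conj(-1) + 2*(-1)*conj(-1) + 2*(0)*conj(2) + 2*(1)*conj(-1) + 2*(sqrt(3))*conj(-1) + 6*(0)*conj(0) + 6*(0)*conj(0)]
      = (1/24)[(8) + (-8) + (2*sqrt(3)) + (2) + (0) + (-2) + (-2*sqrt(3)) + (0) + (0)] = 0/24 = 0
  <chi_9*chi_6, chi_9> = (1/24)[1*(4)*conj(2) + 1*(-4)*conj(-2) + 2*(-sqrt(3))*conj(-sqrt(3)) + 2*(-1)*conj(1) + 2*(0)*conj(0) + 2*(1)*conj(-1) + 2*(sqrt(3))*conj(sqrt(3)) + 6*(0)*conj(0) + 6*(0)*conj(0)]
      = (1/24)[(8) + (8) + (6) + (-2) + (0) + (-2) + (6) + (0) + (0)] = 24/24 = 1
Hence the multiplicities are chi_7: 1, chi_9: 1. Dimension check: dim(chi_9)*dim(chi_6) = 2*2 = 4 and sum (mult * dim) = 1*2 + 1*2 = 4.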